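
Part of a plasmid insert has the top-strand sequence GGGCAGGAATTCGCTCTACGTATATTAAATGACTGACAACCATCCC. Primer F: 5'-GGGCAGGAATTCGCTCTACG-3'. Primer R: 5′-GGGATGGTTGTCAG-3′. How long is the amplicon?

46 bp

The forward primer matches the template at positions 1–20.
Reverse complement of the reverse primer: CTGACAACCATCCC. This occurs on the top strand at positions 33–46.
The product runs from position 1 to position 46, so its length is 46 − 1 + 1 = 46 bp.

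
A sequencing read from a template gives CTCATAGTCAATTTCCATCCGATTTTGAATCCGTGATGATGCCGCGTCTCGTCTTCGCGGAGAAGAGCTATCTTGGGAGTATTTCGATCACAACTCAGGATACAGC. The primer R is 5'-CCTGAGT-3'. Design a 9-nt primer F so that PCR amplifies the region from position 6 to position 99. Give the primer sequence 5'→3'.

5'-AGTCAATTT-3'

The reverse primer's reverse complement ACTCAGG matches the template at positions 93–99; the product starts at position 6.
The forward primer is identical to the top strand over positions 6–14: AGTCAATTT.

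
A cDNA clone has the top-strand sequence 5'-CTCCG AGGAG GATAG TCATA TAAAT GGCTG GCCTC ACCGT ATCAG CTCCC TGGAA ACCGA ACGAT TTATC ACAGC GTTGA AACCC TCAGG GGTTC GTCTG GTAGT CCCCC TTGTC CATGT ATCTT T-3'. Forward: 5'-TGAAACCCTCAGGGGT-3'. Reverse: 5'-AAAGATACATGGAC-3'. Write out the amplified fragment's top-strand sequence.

Scanning the template, TGAAACCCTCAGGGGT occurs at positions 78–93; this primer anneals to the bottom strand there with its 3' end pointing downstream.
The reverse primer's reverse complement is GTCCATGTATCTTT, which matches the template at positions 113–126.
The product is the template from position 78 through 126 (49 bp).

5'-TGAAACCCTCAGGGGTTCGTCTGGTAGTCCCCCTTGTCCATGTATCTTT-3'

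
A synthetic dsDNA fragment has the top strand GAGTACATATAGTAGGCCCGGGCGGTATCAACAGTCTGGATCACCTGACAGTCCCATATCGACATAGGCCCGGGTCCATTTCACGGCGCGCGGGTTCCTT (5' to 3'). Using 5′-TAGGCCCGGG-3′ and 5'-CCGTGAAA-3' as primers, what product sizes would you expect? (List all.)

The forward primer TAGGCCCGGG matches the top strand at positions 13–22, 65–74.
The reverse primer's reverse complement is TTTCACGG, matching at positions 79–86.
Each forward site pairs with the reverse site to give a product ending at position 86: sizes 74, 22 bp.

74 bp, 22 bp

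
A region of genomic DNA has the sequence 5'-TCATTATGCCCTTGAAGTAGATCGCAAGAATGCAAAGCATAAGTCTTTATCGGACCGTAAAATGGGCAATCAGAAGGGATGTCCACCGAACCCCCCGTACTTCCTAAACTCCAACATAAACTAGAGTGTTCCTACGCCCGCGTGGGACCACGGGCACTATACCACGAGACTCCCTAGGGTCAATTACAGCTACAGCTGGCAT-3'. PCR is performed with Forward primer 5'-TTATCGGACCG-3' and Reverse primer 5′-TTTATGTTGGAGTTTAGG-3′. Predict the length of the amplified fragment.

Scanning the template, TTATCGGACCG occurs at positions 47–57; this primer anneals to the bottom strand there with its 3' end pointing downstream.
Reverse complement of the reverse primer: CCTAAACTCCAACATAAA. This occurs on the top strand at positions 103–120.
Amplicon spans positions 47–120: 74 bp.

74 bp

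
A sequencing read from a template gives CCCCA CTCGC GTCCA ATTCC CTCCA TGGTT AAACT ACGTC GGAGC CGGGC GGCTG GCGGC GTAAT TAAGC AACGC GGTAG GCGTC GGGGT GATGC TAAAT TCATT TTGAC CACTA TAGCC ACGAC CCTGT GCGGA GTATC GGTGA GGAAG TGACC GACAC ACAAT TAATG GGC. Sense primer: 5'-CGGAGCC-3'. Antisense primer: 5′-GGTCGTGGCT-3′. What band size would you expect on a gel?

87 bp

Scanning the template, CGGAGCC occurs at positions 40–46; this primer anneals to the bottom strand there with its 3' end pointing downstream.
Reverse complement of the reverse primer: AGCCACGACC. This occurs on the top strand at positions 117–126.
Amplicon spans positions 40–126: 87 bp.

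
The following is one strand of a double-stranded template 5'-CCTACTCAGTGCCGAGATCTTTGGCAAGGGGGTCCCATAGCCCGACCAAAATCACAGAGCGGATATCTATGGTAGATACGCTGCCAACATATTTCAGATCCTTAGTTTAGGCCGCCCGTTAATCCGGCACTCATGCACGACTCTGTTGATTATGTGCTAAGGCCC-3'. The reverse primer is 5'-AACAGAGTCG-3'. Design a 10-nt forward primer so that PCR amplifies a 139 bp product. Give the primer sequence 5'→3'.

The reverse primer's reverse complement CGACTCTGTT matches the template at positions 138–147, so the product ends at position 147.
A 139 bp product then starts at position 147 − 139 + 1 = 9.
The forward primer is identical to the top strand there: GTGCCGAGAT.

5'-GTGCCGAGAT-3'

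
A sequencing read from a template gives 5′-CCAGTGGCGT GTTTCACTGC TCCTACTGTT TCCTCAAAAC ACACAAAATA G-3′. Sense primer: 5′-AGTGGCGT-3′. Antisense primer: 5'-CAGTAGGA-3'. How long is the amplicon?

26 bp

The forward primer matches the template at positions 3–10.
The reverse primer's reverse complement is TCCTACTG, which matches the template at positions 21–28.
Amplicon spans positions 3–28: 26 bp.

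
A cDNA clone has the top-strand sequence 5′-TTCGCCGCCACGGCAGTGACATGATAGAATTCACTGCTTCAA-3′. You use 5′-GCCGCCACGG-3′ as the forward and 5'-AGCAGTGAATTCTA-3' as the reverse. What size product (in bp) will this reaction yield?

The forward primer matches the template at positions 4–13.
Reverse complement of the reverse primer: TAGAATTCACTGCT. This occurs on the top strand at positions 25–38.
Product length = (reverse-primer end) − (forward-primer start) + 1 = 38 − 4 + 1 = 35 bp.

35 bp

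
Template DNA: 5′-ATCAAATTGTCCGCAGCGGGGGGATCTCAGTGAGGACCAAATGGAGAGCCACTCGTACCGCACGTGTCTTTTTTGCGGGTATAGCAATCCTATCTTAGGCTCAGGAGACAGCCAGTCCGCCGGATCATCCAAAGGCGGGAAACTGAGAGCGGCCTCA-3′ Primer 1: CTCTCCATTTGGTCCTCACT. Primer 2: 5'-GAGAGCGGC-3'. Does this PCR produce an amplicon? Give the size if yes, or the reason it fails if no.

No product — the primers' 3' ends point away from each other.

Primer 1 (CTCTCCATTTGGTCCTCACT) has reverse complement AGTGAGGACCAAATGGAGAG, which matches the top strand at positions 29–48; primer 1 anneals to the top strand there with its 3' end pointing upstream toward position 29.
Primer 2 (GAGAGCGGC) matches the top strand directly at positions 145–153; it anneals to the bottom strand with its 3' end pointing downstream toward position 153.
The 3' ends diverge (primer 1 extends toward position 1, primer 2 toward position 157), so the primers never converge on a shared product.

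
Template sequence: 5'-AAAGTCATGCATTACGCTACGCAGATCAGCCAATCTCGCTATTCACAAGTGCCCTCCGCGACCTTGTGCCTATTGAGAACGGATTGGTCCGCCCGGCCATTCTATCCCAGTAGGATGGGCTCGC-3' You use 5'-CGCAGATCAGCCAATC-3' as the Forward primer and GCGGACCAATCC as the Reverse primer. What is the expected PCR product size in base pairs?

73 bp

Forward primer CGCAGATCAGCCAATC is found on the top strand at positions 20–35.
The reverse primer's reverse complement is GGATTGGTCCGC, which matches the template at positions 81–92.
Amplicon spans positions 20–92: 73 bp.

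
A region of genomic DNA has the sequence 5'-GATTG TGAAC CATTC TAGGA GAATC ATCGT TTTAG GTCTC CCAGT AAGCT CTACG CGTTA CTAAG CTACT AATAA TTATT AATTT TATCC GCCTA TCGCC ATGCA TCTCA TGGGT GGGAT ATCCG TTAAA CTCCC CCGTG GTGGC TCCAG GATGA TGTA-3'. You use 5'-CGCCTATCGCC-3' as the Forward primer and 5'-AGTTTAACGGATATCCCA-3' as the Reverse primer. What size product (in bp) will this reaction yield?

43 bp

Forward primer CGCCTATCGCC is found on the top strand at positions 90–100.
Taking the reverse complement of AGTTTAACGGATATCCCA gives TGGGATATCCGTTAAACT, found at positions 115–132 on the template; the primer anneals here to the top strand with its 3' end pointing upstream.
The product runs from position 90 to position 132, so its length is 132 − 90 + 1 = 43 bp.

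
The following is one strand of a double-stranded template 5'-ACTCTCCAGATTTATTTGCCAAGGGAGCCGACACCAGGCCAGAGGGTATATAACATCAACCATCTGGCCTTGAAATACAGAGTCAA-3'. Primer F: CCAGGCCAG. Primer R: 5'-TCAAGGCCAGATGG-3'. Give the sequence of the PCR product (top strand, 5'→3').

5'-CCAGGCCAGAGGGTATATAACATCAACCATCTGGCCTTGA-3'

Forward primer CCAGGCCAG is found on the top strand at positions 34–42.
Taking the reverse complement of TCAAGGCCAGATGG gives CCATCTGGCCTTGA, found at positions 60–73 on the template; the primer anneals here to the top strand with its 3' end pointing upstream.
The product is the template from position 34 through 73 (40 bp).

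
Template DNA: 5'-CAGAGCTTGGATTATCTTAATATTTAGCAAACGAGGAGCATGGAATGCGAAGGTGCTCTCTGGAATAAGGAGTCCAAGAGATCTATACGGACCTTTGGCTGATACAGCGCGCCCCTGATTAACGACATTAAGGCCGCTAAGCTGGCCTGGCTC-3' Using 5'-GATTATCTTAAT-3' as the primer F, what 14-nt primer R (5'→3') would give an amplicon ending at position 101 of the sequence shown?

The forward primer binds at positions 10–21; the product's 3' end on the top strand is position 101.
The reverse primer anneals to the top strand over positions 88–101, i.e. to CGGACCTTTGGCTG.
Its sequence written 5'→3' is the reverse complement: CAGCCAAAGGTCCG.

5'-CAGCCAAAGGTCCG-3'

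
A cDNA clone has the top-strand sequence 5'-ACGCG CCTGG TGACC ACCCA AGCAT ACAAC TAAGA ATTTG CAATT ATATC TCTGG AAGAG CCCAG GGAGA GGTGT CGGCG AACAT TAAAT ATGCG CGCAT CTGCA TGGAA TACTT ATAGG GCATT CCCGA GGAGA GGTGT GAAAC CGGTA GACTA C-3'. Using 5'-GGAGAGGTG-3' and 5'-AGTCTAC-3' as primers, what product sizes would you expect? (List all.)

89 bp, 24 bp

The forward primer GGAGAGGTG matches the top strand at positions 66–74, 131–139.
The reverse primer's reverse complement is GTAGACT, matching at positions 148–154.
Each forward site pairs with the reverse site to give a product ending at position 154: sizes 89, 24 bp.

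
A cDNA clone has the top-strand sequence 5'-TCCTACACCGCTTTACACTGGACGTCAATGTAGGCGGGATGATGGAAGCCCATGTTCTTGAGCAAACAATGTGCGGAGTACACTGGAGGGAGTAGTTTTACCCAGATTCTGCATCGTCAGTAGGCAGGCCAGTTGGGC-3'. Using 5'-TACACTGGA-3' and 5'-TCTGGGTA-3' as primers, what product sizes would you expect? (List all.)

93 bp, 28 bp

The forward primer TACACTGGA matches the top strand at positions 14–22, 79–87.
The reverse primer's reverse complement is TACCCAGA, matching at positions 99–106.
Each forward site pairs with the reverse site to give a product ending at position 106: sizes 93, 28 bp.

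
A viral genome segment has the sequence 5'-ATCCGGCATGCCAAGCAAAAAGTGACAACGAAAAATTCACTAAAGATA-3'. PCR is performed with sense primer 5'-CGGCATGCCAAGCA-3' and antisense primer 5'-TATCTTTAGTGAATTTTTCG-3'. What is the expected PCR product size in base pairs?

Scanning the template, CGGCATGCCAAGCA occurs at positions 4–17; this primer anneals to the bottom strand there with its 3' end pointing downstream.
The reverse primer's reverse complement is CGAAAAATTCACTAAAGATA, which matches the template at positions 29–48.
The product runs from position 4 to position 48, so its length is 48 − 4 + 1 = 45 bp.

45 bp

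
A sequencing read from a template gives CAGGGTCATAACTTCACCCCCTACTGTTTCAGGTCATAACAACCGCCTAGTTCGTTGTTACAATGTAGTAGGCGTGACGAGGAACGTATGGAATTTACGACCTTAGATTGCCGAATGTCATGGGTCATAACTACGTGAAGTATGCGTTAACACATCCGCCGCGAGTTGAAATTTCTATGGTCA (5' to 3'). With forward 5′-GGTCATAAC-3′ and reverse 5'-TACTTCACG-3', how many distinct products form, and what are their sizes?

Three products: 139 bp, 111 bp, 20 bp

The forward primer GGTCATAAC matches the top strand at positions 4–12, 32–40, 123–131.
The reverse primer's reverse complement is CGTGAAGTA, matching at positions 134–142.
Each forward site pairs with the reverse site to give a product ending at position 142: sizes 139, 111, 20 bp.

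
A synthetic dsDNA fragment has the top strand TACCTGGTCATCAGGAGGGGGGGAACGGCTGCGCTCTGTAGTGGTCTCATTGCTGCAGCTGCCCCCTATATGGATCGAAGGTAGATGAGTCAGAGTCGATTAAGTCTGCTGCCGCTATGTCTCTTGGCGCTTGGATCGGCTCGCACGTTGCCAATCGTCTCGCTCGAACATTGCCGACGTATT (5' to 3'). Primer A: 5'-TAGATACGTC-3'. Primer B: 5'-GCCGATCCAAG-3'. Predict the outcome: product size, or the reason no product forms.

No product — primer A has no binding site in the template.

Primer A (TAGATACGTC) does not match the top strand, and its reverse complement GACGTATCTA does not match either.
With no annealing site for primer A, no amplification occurs.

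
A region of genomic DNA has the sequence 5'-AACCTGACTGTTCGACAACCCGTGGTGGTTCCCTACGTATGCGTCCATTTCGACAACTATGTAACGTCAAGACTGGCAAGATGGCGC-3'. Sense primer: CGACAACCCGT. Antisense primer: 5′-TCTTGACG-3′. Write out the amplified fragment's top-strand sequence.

5'-CGACAACCCGTGGTGGTTCCCTACGTATGCGTCCATTTCGACAACTATGTAACGTCAAGA-3'

Scanning the template, CGACAACCCGT occurs at positions 13–23; this primer anneals to the bottom strand there with its 3' end pointing downstream.
The reverse primer's reverse complement is CGTCAAGA, which matches the template at positions 65–72.
The product is the template from position 13 through 72 (60 bp).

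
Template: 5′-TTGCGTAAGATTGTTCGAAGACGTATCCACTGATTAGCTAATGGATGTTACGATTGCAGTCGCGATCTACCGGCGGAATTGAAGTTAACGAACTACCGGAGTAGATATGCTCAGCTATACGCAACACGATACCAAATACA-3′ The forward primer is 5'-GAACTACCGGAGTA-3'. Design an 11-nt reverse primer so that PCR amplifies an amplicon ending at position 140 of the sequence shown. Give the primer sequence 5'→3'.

The forward primer binds at positions 90–103; the product's 3' end on the top strand is position 140.
The reverse primer anneals to the top strand over positions 130–140, i.e. to TACCAAATACA.
Its sequence written 5'→3' is the reverse complement: TGTATTTGGTA.

5'-TGTATTTGGTA-3'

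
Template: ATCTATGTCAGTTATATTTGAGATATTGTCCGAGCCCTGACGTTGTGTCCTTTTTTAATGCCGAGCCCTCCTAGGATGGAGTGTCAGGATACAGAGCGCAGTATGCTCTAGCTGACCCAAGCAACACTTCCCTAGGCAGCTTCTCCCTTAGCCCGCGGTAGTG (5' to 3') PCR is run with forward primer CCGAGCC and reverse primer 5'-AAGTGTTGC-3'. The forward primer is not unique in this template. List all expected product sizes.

100 bp, 69 bp

The forward primer CCGAGCC matches the top strand at positions 30–36, 61–67.
The reverse primer's reverse complement is GCAACACTT, matching at positions 121–129.
Each forward site pairs with the reverse site to give a product ending at position 129: sizes 100, 69 bp.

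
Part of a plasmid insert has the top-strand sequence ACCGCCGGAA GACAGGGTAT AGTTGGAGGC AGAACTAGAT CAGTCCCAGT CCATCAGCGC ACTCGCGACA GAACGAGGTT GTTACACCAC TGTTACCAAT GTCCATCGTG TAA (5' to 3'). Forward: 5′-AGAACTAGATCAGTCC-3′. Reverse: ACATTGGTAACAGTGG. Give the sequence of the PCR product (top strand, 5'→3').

The forward primer matches the template at positions 31–46.
Reverse complement of the reverse primer: CCACTGTTACCAATGT. This occurs on the top strand at positions 87–102.
The product is the template from position 31 through 102 (72 bp).

5'-AGAACTAGATCAGTCCCAGTCCATCAGCGCACTCGCGACAGAACGAGGTTGTTACACCACTGTTACCAATGT-3'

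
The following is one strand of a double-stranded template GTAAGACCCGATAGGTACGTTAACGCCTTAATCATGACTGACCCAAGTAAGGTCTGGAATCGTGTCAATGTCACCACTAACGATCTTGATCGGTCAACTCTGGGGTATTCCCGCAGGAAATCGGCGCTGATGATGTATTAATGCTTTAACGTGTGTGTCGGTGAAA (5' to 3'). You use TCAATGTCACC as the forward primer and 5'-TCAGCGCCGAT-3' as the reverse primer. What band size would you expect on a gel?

Scanning the template, TCAATGTCACC occurs at positions 65–75; this primer anneals to the bottom strand there with its 3' end pointing downstream.
Taking the reverse complement of TCAGCGCCGAT gives ATCGGCGCTGA, found at positions 120–130 on the template; the primer anneals here to the top strand with its 3' end pointing upstream.
The product runs from position 65 to position 130, so its length is 130 − 65 + 1 = 66 bp.

66 bp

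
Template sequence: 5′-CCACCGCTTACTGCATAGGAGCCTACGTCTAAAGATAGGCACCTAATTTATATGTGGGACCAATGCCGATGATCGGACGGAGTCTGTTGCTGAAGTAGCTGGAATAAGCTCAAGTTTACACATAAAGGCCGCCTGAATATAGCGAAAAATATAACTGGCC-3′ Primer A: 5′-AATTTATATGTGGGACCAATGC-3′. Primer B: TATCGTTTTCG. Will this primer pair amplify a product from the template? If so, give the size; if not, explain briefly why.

No product — primer B has no binding site in the template.

Primer B (TATCGTTTTCG) does not match the top strand, and its reverse complement CGAAAACGATA does not match either.
With no annealing site for primer B, no amplification occurs.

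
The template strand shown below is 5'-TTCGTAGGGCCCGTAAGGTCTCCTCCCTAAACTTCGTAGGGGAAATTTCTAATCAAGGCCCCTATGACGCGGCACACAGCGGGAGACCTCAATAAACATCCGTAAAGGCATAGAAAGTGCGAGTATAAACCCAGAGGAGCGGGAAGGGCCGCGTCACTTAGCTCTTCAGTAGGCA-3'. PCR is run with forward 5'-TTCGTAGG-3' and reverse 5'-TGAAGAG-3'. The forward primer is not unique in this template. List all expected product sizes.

The forward primer TTCGTAGG matches the top strand at positions 1–8, 33–40.
The reverse primer's reverse complement is CTCTTCA, matching at positions 162–168.
Each forward site pairs with the reverse site to give a product ending at position 168: sizes 168, 136 bp.

168 bp, 136 bp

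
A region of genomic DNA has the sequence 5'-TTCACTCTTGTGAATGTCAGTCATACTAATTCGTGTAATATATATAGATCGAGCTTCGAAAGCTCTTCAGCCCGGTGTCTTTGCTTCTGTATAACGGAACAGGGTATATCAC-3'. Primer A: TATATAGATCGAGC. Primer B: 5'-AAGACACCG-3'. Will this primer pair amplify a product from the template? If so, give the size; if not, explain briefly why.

Primer A (TATATAGATCGAGC) matches the top strand at positions 41–54; it acts as a forward primer.
Primer B's reverse complement is CGGTGTCTT, matching the top strand at positions 73–81; it acts as a reverse primer.
The 3' ends face each other across positions 41–81, giving a 41 bp product.

Yes — a 41 bp product.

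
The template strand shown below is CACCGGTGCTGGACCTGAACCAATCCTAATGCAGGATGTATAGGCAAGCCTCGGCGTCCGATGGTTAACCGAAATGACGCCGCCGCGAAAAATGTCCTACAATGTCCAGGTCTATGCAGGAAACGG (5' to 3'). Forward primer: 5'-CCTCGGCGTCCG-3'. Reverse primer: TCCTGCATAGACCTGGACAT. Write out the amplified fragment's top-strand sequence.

Forward primer CCTCGGCGTCCG is found on the top strand at positions 49–60.
Taking the reverse complement of TCCTGCATAGACCTGGACAT gives ATGTCCAGGTCTATGCAGGA, found at positions 102–121 on the template; the primer anneals here to the top strand with its 3' end pointing upstream.
The product is the template from position 49 through 121 (73 bp).

5'-CCTCGGCGTCCGATGGTTAACCGAAATGACGCCGCCGCGAAAAATGTCCTACAATGTCCAGGTCTATGCAGGA-3'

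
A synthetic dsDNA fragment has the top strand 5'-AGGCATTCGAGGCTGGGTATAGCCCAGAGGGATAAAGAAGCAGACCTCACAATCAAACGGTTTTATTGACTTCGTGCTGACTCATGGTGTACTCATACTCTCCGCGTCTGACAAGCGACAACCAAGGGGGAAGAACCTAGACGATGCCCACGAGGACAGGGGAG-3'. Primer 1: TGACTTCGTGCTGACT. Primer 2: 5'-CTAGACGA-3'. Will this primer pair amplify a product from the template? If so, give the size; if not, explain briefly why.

No product — both primers anneal to the same strand and extend in the same direction.

Primer 1 (TGACTTCGTGCTGACT) matches the top strand at positions 67–82 (3' end points downstream).
Primer 2 (CTAGACGA) also matches the top strand directly, at positions 137–144 — its reverse complement TCGTCTAG is not present.
Both primers anneal to the bottom strand with 3' ends pointing the same way, so neither can prime synthesis back toward the other.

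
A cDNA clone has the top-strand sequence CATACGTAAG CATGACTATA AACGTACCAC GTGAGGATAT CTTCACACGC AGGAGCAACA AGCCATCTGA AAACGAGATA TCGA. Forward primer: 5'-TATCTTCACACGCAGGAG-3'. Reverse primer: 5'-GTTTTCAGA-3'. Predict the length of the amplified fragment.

Forward primer TATCTTCACACGCAGGAG is found on the top strand at positions 38–55.
Reverse complement of the reverse primer: TCTGAAAAC. This occurs on the top strand at positions 66–74.
Product length = (reverse-primer end) − (forward-primer start) + 1 = 74 − 38 + 1 = 37 bp.

37 bp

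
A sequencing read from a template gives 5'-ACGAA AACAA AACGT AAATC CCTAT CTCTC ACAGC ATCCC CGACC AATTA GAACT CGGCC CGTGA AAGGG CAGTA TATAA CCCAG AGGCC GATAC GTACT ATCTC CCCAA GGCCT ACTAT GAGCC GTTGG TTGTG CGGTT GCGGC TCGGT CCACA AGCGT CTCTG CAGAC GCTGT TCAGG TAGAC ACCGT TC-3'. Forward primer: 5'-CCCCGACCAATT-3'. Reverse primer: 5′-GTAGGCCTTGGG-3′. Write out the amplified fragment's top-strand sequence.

5'-CCCCGACCAATTAGAACTCGGCCCGTGAAAGGGCAGTATATAACCCAGAGGCCGATACGTACTATCTCCCCAAGGCCTAC-3'

Scanning the template, CCCCGACCAATT occurs at positions 38–49; this primer anneals to the bottom strand there with its 3' end pointing downstream.
Taking the reverse complement of GTAGGCCTTGGG gives CCCAAGGCCTAC, found at positions 106–117 on the template; the primer anneals here to the top strand with its 3' end pointing upstream.
The product is the template from position 38 through 117 (80 bp).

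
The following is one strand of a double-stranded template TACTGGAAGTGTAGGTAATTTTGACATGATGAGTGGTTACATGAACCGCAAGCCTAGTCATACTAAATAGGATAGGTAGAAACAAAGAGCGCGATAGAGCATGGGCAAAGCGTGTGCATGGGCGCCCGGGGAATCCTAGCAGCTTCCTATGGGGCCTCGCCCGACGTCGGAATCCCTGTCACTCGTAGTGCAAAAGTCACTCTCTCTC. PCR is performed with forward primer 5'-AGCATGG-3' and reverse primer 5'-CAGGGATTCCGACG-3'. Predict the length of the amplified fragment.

81 bp

Scanning the template, AGCATGG occurs at positions 98–104; this primer anneals to the bottom strand there with its 3' end pointing downstream.
Reverse complement of the reverse primer: CGTCGGAATCCCTG. This occurs on the top strand at positions 165–178.
Product length = (reverse-primer end) − (forward-primer start) + 1 = 178 − 98 + 1 = 81 bp.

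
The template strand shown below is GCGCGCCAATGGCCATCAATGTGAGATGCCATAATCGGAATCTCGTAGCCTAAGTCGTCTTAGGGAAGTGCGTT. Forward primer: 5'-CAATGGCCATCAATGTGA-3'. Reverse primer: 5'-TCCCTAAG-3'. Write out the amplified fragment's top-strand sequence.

5'-CAATGGCCATCAATGTGAGATGCCATAATCGGAATCTCGTAGCCTAAGTCGTCTTAGGGA-3'

The forward primer matches the template at positions 7–24.
Reverse complement of the reverse primer: CTTAGGGA. This occurs on the top strand at positions 59–66.
The product is the template from position 7 through 66 (60 bp).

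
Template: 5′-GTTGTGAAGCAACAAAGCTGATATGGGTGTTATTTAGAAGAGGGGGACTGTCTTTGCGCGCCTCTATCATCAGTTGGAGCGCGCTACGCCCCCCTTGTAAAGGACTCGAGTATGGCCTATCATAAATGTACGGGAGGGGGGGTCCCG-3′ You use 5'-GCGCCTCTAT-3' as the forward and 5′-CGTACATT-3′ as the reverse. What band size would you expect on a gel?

75 bp

Forward primer GCGCCTCTAT is found on the top strand at positions 58–67.
Taking the reverse complement of CGTACATT gives AATGTACG, found at positions 125–132 on the template; the primer anneals here to the top strand with its 3' end pointing upstream.
Amplicon spans positions 58–132: 75 bp.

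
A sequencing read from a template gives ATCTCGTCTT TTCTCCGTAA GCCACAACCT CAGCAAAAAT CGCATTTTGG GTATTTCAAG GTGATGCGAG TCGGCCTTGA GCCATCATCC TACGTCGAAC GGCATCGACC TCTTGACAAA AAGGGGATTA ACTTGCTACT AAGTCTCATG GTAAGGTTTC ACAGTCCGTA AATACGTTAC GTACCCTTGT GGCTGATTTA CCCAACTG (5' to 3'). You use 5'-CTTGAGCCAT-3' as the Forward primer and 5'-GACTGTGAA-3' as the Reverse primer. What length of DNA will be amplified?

The forward primer matches the template at positions 76–85.
The reverse primer's reverse complement is TTCACAGTC, which matches the template at positions 158–166.
Amplicon spans positions 76–166: 91 bp.

91 bp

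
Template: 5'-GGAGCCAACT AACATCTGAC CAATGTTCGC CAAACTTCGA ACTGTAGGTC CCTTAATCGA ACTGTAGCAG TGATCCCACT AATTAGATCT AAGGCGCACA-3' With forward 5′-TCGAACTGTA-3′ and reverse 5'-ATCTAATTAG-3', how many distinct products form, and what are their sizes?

The forward primer TCGAACTGTA matches the top strand at positions 37–46, 57–66.
The reverse primer's reverse complement is CTAATTAGAT, matching at positions 79–88.
Each forward site pairs with the reverse site to give a product ending at position 88: sizes 52, 32 bp.

Two products: 52 bp, 32 bp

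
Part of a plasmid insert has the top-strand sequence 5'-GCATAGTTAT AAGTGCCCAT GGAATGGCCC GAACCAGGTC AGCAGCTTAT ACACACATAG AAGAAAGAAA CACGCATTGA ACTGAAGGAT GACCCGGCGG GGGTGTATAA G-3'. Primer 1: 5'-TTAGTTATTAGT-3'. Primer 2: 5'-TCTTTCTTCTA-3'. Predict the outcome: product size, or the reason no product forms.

No product — primer 1 has no binding site in the template.

Primer 1 (TTAGTTATTAGT) does not match the top strand, and its reverse complement ACTAATAACTAA does not match either.
With no annealing site for primer 1, no amplification occurs.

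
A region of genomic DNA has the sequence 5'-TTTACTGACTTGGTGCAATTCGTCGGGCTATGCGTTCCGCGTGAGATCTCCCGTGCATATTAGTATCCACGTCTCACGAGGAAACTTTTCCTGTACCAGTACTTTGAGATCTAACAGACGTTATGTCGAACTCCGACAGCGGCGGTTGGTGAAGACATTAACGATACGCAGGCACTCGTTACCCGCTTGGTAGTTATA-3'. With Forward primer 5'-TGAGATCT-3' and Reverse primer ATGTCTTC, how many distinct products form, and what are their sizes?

Two products: 117 bp, 54 bp

The forward primer TGAGATCT matches the top strand at positions 42–49, 105–112.
The reverse primer's reverse complement is GAAGACAT, matching at positions 151–158.
Each forward site pairs with the reverse site to give a product ending at position 158: sizes 117, 54 bp.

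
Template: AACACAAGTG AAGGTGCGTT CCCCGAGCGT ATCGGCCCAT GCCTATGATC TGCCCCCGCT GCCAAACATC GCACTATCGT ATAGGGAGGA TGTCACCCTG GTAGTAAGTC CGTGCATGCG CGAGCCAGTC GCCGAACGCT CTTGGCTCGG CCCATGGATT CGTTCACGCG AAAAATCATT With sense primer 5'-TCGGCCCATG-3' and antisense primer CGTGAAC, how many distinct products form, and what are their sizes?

The forward primer TCGGCCCATG matches the top strand at positions 32–41, 147–156.
The reverse primer's reverse complement is GTTCACG, matching at positions 162–168.
Each forward site pairs with the reverse site to give a product ending at position 168: sizes 137, 22 bp.

Two products: 137 bp, 22 bp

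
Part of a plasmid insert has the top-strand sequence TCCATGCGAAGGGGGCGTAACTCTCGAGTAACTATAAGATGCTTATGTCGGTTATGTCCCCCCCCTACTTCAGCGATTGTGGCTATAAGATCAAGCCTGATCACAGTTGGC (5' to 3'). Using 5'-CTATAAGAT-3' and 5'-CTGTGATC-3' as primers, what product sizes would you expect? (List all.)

The forward primer CTATAAGAT matches the top strand at positions 32–40, 83–91.
The reverse primer's reverse complement is GATCACAG, matching at positions 99–106.
Each forward site pairs with the reverse site to give a product ending at position 106: sizes 75, 24 bp.

75 bp, 24 bp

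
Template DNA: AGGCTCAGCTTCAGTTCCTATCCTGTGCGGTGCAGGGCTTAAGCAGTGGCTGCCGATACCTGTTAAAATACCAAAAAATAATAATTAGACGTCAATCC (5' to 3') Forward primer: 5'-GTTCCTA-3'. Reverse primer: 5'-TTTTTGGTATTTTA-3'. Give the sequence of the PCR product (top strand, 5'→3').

5'-GTTCCTATCCTGTGCGGTGCAGGGCTTAAGCAGTGGCTGCCGATACCTGTTAAAATACCAAAAA-3'

The forward primer matches the template at positions 14–20.
Reverse complement of the reverse primer: TAAAATACCAAAAA. This occurs on the top strand at positions 64–77.
The product is the template from position 14 through 77 (64 bp).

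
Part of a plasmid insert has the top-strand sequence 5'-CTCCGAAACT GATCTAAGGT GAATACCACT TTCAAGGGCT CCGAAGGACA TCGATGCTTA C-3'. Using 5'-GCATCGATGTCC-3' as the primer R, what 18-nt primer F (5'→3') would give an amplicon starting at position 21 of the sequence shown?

5'-GAATACCACTTTCAAGGG-3'

The reverse primer's reverse complement GGACATCGATGC matches the template at positions 46–57; the product starts at position 21.
The forward primer is identical to the top strand over positions 21–38: GAATACCACTTTCAAGGG.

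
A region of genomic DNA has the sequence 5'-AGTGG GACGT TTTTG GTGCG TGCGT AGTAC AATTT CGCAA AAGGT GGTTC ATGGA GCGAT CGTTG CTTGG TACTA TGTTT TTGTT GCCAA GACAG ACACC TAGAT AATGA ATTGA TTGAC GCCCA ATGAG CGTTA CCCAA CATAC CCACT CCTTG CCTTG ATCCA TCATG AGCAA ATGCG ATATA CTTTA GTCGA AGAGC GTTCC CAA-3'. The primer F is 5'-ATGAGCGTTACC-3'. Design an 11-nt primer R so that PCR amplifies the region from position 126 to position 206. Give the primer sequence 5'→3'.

The product's 3' end on the top strand is position 206.
The reverse primer anneals to the top strand over positions 196–206, i.e. to AGAGCGTTCCC.
Its sequence written 5'→3' is the reverse complement: GGGAACGCTCT.

5'-GGGAACGCTCT-3'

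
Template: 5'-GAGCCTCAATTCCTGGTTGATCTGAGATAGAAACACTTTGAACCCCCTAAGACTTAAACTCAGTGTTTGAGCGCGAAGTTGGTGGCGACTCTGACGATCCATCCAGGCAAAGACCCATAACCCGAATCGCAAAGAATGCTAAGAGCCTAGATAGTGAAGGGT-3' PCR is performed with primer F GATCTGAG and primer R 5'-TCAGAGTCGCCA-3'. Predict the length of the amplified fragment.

The forward primer matches the template at positions 19–26.
Reverse complement of the reverse primer: TGGCGACTCTGA. This occurs on the top strand at positions 83–94.
Product length = (reverse-primer end) − (forward-primer start) + 1 = 94 − 19 + 1 = 76 bp.

76 bp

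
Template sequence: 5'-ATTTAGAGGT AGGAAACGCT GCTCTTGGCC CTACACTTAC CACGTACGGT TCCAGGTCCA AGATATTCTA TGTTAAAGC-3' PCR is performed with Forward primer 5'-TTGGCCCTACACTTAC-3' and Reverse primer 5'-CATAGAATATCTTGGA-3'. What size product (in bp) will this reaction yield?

48 bp

Scanning the template, TTGGCCCTACACTTAC occurs at positions 25–40; this primer anneals to the bottom strand there with its 3' end pointing downstream.
The reverse primer's reverse complement is TCCAAGATATTCTATG, which matches the template at positions 57–72.
Amplicon spans positions 25–72: 48 bp.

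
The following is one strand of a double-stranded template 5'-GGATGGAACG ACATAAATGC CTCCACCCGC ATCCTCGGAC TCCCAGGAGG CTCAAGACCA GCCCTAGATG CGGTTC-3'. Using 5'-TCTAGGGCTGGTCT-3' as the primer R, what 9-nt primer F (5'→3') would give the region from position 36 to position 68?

5'-CGGACTCCC-3'

The reverse primer's reverse complement AGACCAGCCCTAGA matches the template at positions 55–68; the product starts at position 36.
The forward primer is identical to the top strand over positions 36–44: CGGACTCCC.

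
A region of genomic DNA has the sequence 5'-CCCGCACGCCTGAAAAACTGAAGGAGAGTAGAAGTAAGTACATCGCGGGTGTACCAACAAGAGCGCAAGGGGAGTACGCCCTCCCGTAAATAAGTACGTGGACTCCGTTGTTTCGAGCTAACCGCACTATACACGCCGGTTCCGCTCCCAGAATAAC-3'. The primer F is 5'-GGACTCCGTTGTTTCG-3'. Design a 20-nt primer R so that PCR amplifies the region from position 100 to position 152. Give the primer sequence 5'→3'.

5'-TCTGGGAGCGGAACCGGCGT-3'

The product's 3' end on the top strand is position 152.
The reverse primer anneals to the top strand over positions 133–152, i.e. to ACGCCGGTTCCGCTCCCAGA.
Its sequence written 5'→3' is the reverse complement: TCTGGGAGCGGAACCGGCGT.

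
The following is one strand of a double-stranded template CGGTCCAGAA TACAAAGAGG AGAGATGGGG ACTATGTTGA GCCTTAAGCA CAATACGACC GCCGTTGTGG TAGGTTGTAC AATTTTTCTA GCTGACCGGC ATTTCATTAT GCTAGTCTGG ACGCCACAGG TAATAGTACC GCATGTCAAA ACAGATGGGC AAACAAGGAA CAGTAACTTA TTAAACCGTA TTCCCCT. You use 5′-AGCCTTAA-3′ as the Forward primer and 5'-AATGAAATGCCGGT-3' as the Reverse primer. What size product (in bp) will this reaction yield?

69 bp

The forward primer matches the template at positions 40–47.
Reverse complement of the reverse primer: ACCGGCATTTCATT. This occurs on the top strand at positions 95–108.
The product runs from position 40 to position 108, so its length is 108 − 40 + 1 = 69 bp.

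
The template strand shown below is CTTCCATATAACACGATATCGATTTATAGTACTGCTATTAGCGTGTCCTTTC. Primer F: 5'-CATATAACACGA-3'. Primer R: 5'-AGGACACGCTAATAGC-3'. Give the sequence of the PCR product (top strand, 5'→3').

Scanning the template, CATATAACACGA occurs at positions 5–16; this primer anneals to the bottom strand there with its 3' end pointing downstream.
Taking the reverse complement of AGGACACGCTAATAGC gives GCTATTAGCGTGTCCT, found at positions 34–49 on the template; the primer anneals here to the top strand with its 3' end pointing upstream.
The product is the template from position 5 through 49 (45 bp).

5'-CATATAACACGATATCGATTTATAGTACTGCTATTAGCGTGTCCT-3'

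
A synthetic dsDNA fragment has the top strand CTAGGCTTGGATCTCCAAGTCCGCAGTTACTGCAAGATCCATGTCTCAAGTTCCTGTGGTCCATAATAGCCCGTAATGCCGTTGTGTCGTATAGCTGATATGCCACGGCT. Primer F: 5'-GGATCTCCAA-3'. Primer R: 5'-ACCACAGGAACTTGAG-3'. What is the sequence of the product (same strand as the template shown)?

5'-GGATCTCCAAGTCCGCAGTTACTGCAAGATCCATGTCTCAAGTTCCTGTGGT-3'

Scanning the template, GGATCTCCAA occurs at positions 9–18; this primer anneals to the bottom strand there with its 3' end pointing downstream.
Reverse complement of the reverse primer: CTCAAGTTCCTGTGGT. This occurs on the top strand at positions 45–60.
The product is the template from position 9 through 60 (52 bp).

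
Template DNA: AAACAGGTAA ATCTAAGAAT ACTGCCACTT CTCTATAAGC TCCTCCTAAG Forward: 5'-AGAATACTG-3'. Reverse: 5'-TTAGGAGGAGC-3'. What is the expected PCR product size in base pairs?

34 bp

Scanning the template, AGAATACTG occurs at positions 16–24; this primer anneals to the bottom strand there with its 3' end pointing downstream.
The reverse primer's reverse complement is GCTCCTCCTAA, which matches the template at positions 39–49.
The product runs from position 16 to position 49, so its length is 49 − 16 + 1 = 34 bp.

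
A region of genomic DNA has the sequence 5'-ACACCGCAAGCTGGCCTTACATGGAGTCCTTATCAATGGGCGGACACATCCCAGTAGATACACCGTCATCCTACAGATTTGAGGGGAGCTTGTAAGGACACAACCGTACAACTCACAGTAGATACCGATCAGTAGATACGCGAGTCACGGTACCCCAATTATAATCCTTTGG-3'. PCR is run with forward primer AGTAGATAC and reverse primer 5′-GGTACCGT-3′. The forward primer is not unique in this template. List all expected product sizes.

102 bp, 38 bp, 24 bp

The forward primer AGTAGATAC matches the top strand at positions 53–61, 117–125, 131–139.
The reverse primer's reverse complement is ACGGTACC, matching at positions 147–154.
Each forward site pairs with the reverse site to give a product ending at position 154: sizes 102, 38, 24 bp.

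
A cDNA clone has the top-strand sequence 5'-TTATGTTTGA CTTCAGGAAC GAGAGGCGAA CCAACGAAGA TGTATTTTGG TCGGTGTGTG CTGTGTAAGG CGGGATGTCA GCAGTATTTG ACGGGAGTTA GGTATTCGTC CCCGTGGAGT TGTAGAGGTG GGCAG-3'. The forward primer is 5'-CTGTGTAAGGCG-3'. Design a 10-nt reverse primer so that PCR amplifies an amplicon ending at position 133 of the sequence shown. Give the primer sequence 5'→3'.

5'-GCCCACCTCT-3'

The forward primer binds at positions 61–72; the product's 3' end on the top strand is position 133.
The reverse primer anneals to the top strand over positions 124–133, i.e. to AGAGGTGGGC.
Its sequence written 5'→3' is the reverse complement: GCCCACCTCT.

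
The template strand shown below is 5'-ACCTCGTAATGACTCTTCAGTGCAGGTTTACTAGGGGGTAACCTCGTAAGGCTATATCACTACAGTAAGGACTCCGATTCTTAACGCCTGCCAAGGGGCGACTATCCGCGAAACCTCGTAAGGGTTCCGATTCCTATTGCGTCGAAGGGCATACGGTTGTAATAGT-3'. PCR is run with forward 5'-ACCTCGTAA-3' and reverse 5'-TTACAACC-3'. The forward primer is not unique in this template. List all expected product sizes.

162 bp, 122 bp, 50 bp

The forward primer ACCTCGTAA matches the top strand at positions 1–9, 41–49, 113–121.
The reverse primer's reverse complement is GGTTGTAA, matching at positions 155–162.
Each forward site pairs with the reverse site to give a product ending at position 162: sizes 162, 122, 50 bp.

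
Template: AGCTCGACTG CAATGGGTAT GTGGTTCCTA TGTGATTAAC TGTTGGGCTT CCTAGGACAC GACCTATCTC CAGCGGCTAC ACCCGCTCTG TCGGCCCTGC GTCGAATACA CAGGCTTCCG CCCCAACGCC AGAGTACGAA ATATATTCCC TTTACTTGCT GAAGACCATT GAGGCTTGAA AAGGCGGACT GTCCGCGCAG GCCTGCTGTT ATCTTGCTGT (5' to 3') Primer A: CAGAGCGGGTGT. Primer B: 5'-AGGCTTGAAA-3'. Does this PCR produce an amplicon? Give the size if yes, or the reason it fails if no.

Primer A (CAGAGCGGGTGT) has reverse complement ACACCCGCTCTG, which matches the top strand at positions 79–90; primer A anneals to the top strand there with its 3' end pointing upstream toward position 79.
Primer B (AGGCTTGAAA) matches the top strand directly at positions 172–181; it anneals to the bottom strand with its 3' end pointing downstream toward position 181.
The 3' ends diverge (primer A extends toward position 1, primer B toward position 220), so the primers never converge on a shared product.

No product — the primers' 3' ends point away from each other.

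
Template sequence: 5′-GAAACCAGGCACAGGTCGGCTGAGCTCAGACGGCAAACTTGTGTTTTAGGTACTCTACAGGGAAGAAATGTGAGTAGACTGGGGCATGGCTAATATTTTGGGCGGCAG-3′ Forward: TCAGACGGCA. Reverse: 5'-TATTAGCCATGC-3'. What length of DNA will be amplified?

70 bp

Scanning the template, TCAGACGGCA occurs at positions 26–35; this primer anneals to the bottom strand there with its 3' end pointing downstream.
The reverse primer's reverse complement is GCATGGCTAATA, which matches the template at positions 84–95.
Product length = (reverse-primer end) − (forward-primer start) + 1 = 95 − 26 + 1 = 70 bp.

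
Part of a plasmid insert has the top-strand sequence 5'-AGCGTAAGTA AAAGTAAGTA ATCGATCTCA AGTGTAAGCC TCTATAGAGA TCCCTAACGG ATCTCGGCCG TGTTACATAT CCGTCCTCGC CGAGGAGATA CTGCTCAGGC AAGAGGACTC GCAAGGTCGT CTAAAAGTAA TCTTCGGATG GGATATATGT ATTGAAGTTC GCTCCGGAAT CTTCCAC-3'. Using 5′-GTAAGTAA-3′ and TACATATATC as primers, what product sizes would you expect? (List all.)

The forward primer GTAAGTAA matches the top strand at positions 4–11, 14–21.
The reverse primer's reverse complement is GATATATGTA, matching at positions 152–161.
Each forward site pairs with the reverse site to give a product ending at position 161: sizes 158, 148 bp.

158 bp, 148 bp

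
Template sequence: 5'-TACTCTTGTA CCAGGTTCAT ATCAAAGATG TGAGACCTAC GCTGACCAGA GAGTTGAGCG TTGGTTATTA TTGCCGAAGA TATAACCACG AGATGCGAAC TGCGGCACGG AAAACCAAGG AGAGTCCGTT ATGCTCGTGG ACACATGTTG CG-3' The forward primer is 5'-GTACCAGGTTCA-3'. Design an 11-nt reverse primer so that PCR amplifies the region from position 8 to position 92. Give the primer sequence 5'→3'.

5'-CTCGTGGTTAT-3'

The product's 3' end on the top strand is position 92.
The reverse primer anneals to the top strand over positions 82–92, i.e. to ATAACCACGAG.
Its sequence written 5'→3' is the reverse complement: CTCGTGGTTAT.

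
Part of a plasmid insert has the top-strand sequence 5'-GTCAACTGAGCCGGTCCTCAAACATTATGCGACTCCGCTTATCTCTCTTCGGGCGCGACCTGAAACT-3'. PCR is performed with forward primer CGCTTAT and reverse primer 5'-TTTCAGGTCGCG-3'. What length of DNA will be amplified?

The forward primer matches the template at positions 36–42.
The reverse primer's reverse complement is CGCGACCTGAAA, which matches the template at positions 54–65.
Product length = (reverse-primer end) − (forward-primer start) + 1 = 65 − 36 + 1 = 30 bp.

30 bp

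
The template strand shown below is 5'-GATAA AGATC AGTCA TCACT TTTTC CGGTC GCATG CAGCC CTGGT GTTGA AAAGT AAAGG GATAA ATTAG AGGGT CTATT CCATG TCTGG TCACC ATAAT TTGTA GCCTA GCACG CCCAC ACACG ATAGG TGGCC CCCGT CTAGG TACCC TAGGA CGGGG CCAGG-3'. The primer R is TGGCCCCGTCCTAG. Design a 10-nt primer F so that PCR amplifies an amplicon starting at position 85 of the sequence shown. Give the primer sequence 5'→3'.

5'-GTCTGGTCAC-3'

The reverse primer's reverse complement CTAGGACGGGGCCA matches the template at positions 150–163; the product starts at position 85.
The forward primer is identical to the top strand over positions 85–94: GTCTGGTCAC.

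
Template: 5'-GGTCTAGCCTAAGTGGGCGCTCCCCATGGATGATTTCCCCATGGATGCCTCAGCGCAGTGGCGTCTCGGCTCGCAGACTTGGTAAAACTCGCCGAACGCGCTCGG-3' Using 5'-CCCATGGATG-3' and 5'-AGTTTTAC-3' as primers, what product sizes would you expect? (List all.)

67 bp, 52 bp

The forward primer CCCATGGATG matches the top strand at positions 23–32, 38–47.
The reverse primer's reverse complement is GTAAAACT, matching at positions 82–89.
Each forward site pairs with the reverse site to give a product ending at position 89: sizes 67, 52 bp.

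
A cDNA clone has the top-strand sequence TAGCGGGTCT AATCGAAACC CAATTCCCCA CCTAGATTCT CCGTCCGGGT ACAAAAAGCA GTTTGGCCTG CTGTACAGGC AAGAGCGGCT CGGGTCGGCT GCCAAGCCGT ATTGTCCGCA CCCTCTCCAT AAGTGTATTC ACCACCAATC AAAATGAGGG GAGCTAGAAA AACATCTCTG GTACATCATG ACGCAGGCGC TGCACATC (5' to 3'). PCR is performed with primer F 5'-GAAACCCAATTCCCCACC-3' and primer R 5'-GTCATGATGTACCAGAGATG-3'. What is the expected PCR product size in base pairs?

Forward primer GAAACCCAATTCCCCACC is found on the top strand at positions 15–32.
Taking the reverse complement of GTCATGATGTACCAGAGATG gives CATCTCTGGTACATCATGAC, found at positions 173–192 on the template; the primer anneals here to the top strand with its 3' end pointing upstream.
The product runs from position 15 to position 192, so its length is 192 − 15 + 1 = 178 bp.

178 bp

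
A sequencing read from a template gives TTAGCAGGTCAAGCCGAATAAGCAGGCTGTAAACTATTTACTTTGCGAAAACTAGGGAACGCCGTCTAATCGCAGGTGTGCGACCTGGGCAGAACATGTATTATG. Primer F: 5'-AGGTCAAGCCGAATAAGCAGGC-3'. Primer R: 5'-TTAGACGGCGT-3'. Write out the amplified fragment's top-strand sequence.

The forward primer matches the template at positions 6–27.
The reverse primer's reverse complement is ACGCCGTCTAA, which matches the template at positions 59–69.
The product is the template from position 6 through 69 (64 bp).

5'-AGGTCAAGCCGAATAAGCAGGCTGTAAACTATTTACTTTGCGAAAACTAGGGAACGCCGTCTAA-3'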